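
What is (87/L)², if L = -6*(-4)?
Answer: 841/64 ≈ 13.141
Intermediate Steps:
L = 24
(87/L)² = (87/24)² = (87*(1/24))² = (29/8)² = 841/64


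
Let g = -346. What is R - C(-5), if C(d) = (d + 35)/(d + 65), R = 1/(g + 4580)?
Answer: -1058/2117 ≈ -0.49976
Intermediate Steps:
R = 1/4234 (R = 1/(-346 + 4580) = 1/4234 ≈ 0.00023618)
C(d) = (35 + d)/(65 + d)
R - C(-5) = 1/4234 - (35 - 5)/(65 - 5) = 1/4234 - 30/60 = 1/4234 - 1*1/2 = 1/4234 - 1/2 = -1058/2117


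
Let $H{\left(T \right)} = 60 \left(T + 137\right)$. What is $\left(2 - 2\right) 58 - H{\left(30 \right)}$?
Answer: $-10020$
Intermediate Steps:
$H{\left(T \right)} = 8220 + 60 T$ ($H{\left(T \right)} = 60 \left(137 + T\right) = 8220 + 60 T$)
$\left(2 - 2\right) 58 - H{\left(30 \right)} = \left(2 - 2\right) 58 - \left(8220 + 60 \cdot 30\right) = \left(2 - 2\right) 58 - \left(8220 + 1800\right) = 0 \cdot 58 - 10020 = 0 - 10020 = -10020$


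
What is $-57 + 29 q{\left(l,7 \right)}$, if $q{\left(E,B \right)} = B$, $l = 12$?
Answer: $146$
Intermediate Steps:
$-57 + 29 q{\left(l,7 \right)} = -57 + 29 \cdot 7 = -57 + 203 = 146$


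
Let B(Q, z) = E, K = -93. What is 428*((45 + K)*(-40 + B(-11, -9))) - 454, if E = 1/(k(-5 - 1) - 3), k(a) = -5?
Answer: 823874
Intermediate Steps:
E = -1/8 (E = 1/(-5 - 3) = 1/(-8) = -1/8 ≈ -0.12500)
B(Q, z) = -1/8
428*((45 + K)*(-40 + B(-11, -9))) - 454 = 428*((45 - 93)*(-40 - 1/8)) - 454 = 428*(-48*(-321/8)) - 454 = 428*1926 - 454 = 824328 - 454 = 823874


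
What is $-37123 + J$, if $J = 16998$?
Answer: $-20125$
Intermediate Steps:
$-37123 + J = -37123 + 16998 = -20125$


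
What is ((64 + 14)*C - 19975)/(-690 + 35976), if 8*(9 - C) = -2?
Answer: -38507/70572 ≈ -0.54564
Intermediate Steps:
C = 37/4 (C = 9 - 1/8*(-2) = 9 + 1/4 = 37/4 ≈ 9.2500)
((64 + 14)*C - 19975)/(-690 + 35976) = ((64 + 14)*(37/4) - 19975)/(-690 + 35976) = (78*(37/4) - 19975)/35286 = (1443/2 - 19975)*(1/35286) = -38507/2*1/35286 = -38507/70572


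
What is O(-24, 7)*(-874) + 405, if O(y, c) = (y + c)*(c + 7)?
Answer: 208417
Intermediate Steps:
O(y, c) = (7 + c)*(c + y) (O(y, c) = (c + y)*(7 + c) = (7 + c)*(c + y))
O(-24, 7)*(-874) + 405 = (7² + 7*7 + 7*(-24) + 7*(-24))*(-874) + 405 = (49 + 49 - 168 - 168)*(-874) + 405 = -238*(-874) + 405 = 208012 + 405 = 208417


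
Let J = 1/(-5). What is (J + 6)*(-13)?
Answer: -377/5 ≈ -75.400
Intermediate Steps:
J = -⅕ ≈ -0.20000
(J + 6)*(-13) = (-⅕ + 6)*(-13) = (29/5)*(-13) = -377/5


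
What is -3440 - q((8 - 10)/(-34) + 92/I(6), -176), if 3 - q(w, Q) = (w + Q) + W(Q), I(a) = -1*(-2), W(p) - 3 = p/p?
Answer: -60672/17 ≈ -3568.9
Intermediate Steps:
W(p) = 4 (W(p) = 3 + p/p = 3 + 1 = 4)
I(a) = 2
q(w, Q) = -1 - Q - w (q(w, Q) = 3 - ((w + Q) + 4) = 3 - ((Q + w) + 4) = 3 - (4 + Q + w) = 3 + (-4 - Q - w) = -1 - Q - w)
-3440 - q((8 - 10)/(-34) + 92/I(6), -176) = -3440 - (-1 - 1*(-176) - ((8 - 10)/(-34) + 92/2)) = -3440 - (-1 + 176 - (-2*(-1/34) + 92*(1/2))) = -3440 - (-1 + 176 - (1/17 + 46)) = -3440 - (-1 + 176 - 1*783/17) = -3440 - (-1 + 176 - 783/17) = -3440 - 1*2192/17 = -3440 - 2192/17 = -60672/17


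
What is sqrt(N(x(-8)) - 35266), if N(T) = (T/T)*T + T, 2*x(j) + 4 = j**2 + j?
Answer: I*sqrt(35214) ≈ 187.65*I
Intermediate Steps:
x(j) = -2 + j/2 + j**2/2 (x(j) = -2 + (j**2 + j)/2 = -2 + (j + j**2)/2 = -2 + (j/2 + j**2/2) = -2 + j/2 + j**2/2)
N(T) = 2*T (N(T) = 1*T + T = T + T = 2*T)
sqrt(N(x(-8)) - 35266) = sqrt(2*(-2 + (1/2)*(-8) + (1/2)*(-8)**2) - 35266) = sqrt(2*(-2 - 4 + (1/2)*64) - 35266) = sqrt(2*(-2 - 4 + 32) - 35266) = sqrt(2*26 - 35266) = sqrt(52 - 35266) = sqrt(-35214) = I*sqrt(35214)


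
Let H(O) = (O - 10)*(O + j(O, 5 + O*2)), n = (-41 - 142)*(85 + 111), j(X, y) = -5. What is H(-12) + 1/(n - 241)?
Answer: 13504765/36109 ≈ 374.00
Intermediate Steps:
n = -35868 (n = -183*196 = -35868)
H(O) = (-10 + O)*(-5 + O) (H(O) = (O - 10)*(O - 5) = (-10 + O)*(-5 + O))
H(-12) + 1/(n - 241) = (50 + (-12)² - 15*(-12)) + 1/(-35868 - 241) = (50 + 144 + 180) + 1/(-36109) = 374 - 1/36109 = 13504765/36109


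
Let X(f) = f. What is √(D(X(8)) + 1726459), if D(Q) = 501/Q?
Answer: √27624346/4 ≈ 1314.0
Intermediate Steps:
√(D(X(8)) + 1726459) = √(501/8 + 1726459) = √(13812173/8) = √27624346/4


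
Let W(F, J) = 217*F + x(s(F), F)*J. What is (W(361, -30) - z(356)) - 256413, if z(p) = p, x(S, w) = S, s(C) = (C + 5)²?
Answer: -4197112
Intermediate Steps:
s(C) = (5 + C)²
W(F, J) = 217*F + J*(5 + F)² (W(F, J) = 217*F + (5 + F)²*J = 217*F + J*(5 + F)²)
(W(361, -30) - z(356)) - 256413 = ((217*361 - 30*(5 + 361)²) - 1*356) - 256413 = ((78337 - 30*366²) - 356) - 256413 = ((78337 - 30*133956) - 356) - 256413 = ((78337 - 4018680) - 356) - 256413 = (-3940343 - 356) - 256413 = -3940699 - 256413 = -4197112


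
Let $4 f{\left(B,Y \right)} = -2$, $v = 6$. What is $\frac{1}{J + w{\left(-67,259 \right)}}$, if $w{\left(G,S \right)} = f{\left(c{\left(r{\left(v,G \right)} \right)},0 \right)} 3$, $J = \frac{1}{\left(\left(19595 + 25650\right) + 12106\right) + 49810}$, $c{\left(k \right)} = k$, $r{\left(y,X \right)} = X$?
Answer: $- \frac{214322}{321481} \approx -0.66667$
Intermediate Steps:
$f{\left(B,Y \right)} = - \frac{1}{2}$ ($f{\left(B,Y \right)} = \frac{1}{4} \left(-2\right) = - \frac{1}{2}$)
$J = \frac{1}{107161}$ ($J = \frac{1}{\left(45245 + 12106\right) + 49810} = \frac{1}{57351 + 49810} = \frac{1}{107161} \approx 9.3318 \cdot 10^{-6}$)
$w{\left(G,S \right)} = - \frac{3}{2}$ ($w{\left(G,S \right)} = \left(- \frac{1}{2}\right) 3 = - \frac{3}{2}$)
$\frac{1}{J + w{\left(-67,259 \right)}} = \frac{1}{\frac{1}{107161} - \frac{3}{2}} = \frac{1}{- \frac{321481}{214322}} = - \frac{214322}{321481}$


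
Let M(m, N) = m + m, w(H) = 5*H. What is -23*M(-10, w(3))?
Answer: 460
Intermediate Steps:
M(m, N) = 2*m
-23*M(-10, w(3)) = -46*(-10) = -23*(-20) = 460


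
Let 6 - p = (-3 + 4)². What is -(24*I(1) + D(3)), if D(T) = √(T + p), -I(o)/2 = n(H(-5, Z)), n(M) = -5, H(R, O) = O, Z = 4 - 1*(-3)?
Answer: -240 - 2*√2 ≈ -242.83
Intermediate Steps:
Z = 7 (Z = 4 + 3 = 7)
p = 5 (p = 6 - (-3 + 4)² = 6 - 1*1² = 6 - 1*1 = 6 - 1 = 5)
I(o) = 10 (I(o) = -2*(-5) = 10)
D(T) = √(5 + T) (D(T) = √(T + 5) = √(5 + T))
-(24*I(1) + D(3)) = -(24*10 + √(5 + 3)) = -(240 + √8) = -(240 + 2*√2) = -240 - 2*√2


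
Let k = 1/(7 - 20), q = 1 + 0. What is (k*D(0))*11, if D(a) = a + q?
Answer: -11/13 ≈ -0.84615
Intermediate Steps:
q = 1
D(a) = 1 + a (D(a) = a + 1 = 1 + a)
k = -1/13 (k = 1/(-13) = -1/13 ≈ -0.076923)
(k*D(0))*11 = -(1 + 0)/13*11 = -1/13*1*11 = -1/13*11 = -11/13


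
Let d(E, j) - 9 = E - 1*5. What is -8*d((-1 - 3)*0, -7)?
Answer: -32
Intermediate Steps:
d(E, j) = 4 + E (d(E, j) = 9 + (E - 1*5) = 9 + (E - 5) = 9 + (-5 + E) = 4 + E)
-8*d((-1 - 3)*0, -7) = -8*(4 + (-1 - 3)*0) = -8*(4 - 4*0) = -8*(4 + 0) = -8*4 = -32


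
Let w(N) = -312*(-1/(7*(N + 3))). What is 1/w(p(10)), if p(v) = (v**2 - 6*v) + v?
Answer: 371/312 ≈ 1.1891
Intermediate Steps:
p(v) = v**2 - 5*v
w(N) = -312/(-21 - 7*N) (w(N) = -312*(-1/(7*(3 + N))) = -312/(-21 - 7*N))
1/w(p(10)) = 1/(312/(7*(3 + 10*(-5 + 10)))) = 1/(312/(7*(3 + 10*5))) = 1/(312/(7*(3 + 50))) = 1/((312/7)/53) = 1/((312/7)*(1/53)) = 1/(312/371) = 371/312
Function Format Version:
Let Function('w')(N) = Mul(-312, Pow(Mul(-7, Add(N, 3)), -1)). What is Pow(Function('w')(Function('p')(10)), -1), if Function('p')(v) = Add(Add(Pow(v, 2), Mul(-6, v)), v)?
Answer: Rational(371, 312) ≈ 1.1891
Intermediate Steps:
Function('p')(v) = Add(Pow(v, 2), Mul(-5, v))
Function('w')(N) = Mul(-312, Pow(Add(-21, Mul(-7, N)), -1)) (Function('w')(N) = Mul(-312, Pow(Mul(-7, Add(3, N)), -1)) = Mul(-312, Pow(Add(-21, Mul(-7, N)), -1)))
Pow(Function('w')(Function('p')(10)), -1) = Pow(Mul(Rational(312, 7), Pow(Add(3, Mul(10, Add(-5, 10))), -1)), -1) = Pow(Mul(Rational(312, 7), Pow(Add(3, Mul(10, 5)), -1)), -1) = Pow(Mul(Rational(312, 7), Pow(Add(3, 50), -1)), -1) = Pow(Mul(Rational(312, 7), Pow(53, -1)), -1) = Pow(Mul(Rational(312, 7), Rational(1, 53)), -1) = Pow(Rational(312, 371), -1) = Rational(371, 312)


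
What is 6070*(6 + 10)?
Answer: 97120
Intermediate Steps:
6070*(6 + 10) = 6070*16 = 97120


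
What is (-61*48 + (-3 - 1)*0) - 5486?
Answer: -8414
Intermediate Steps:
(-61*48 + (-3 - 1)*0) - 5486 = (-2928 - 4*0) - 5486 = (-2928 + 0) - 5486 = -2928 - 5486 = -8414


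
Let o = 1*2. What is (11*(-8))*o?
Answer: -176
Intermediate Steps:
o = 2
(11*(-8))*o = (11*(-8))*2 = -88*2 = -176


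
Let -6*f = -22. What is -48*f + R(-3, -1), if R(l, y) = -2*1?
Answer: -178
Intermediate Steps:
f = 11/3 (f = -⅙*(-22) = 11/3 ≈ 3.6667)
R(l, y) = -2
-48*f + R(-3, -1) = -48*11/3 - 2 = -176 - 2 = -178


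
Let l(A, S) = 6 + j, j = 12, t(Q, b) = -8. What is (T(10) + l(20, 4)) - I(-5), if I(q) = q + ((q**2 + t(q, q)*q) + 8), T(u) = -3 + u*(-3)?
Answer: -83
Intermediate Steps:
l(A, S) = 18 (l(A, S) = 6 + 12 = 18)
T(u) = -3 - 3*u
I(q) = 8 + q**2 - 7*q (I(q) = q + ((q**2 - 8*q) + 8) = q + (8 + q**2 - 8*q) = 8 + q**2 - 7*q)
(T(10) + l(20, 4)) - I(-5) = ((-3 - 3*10) + 18) - (8 + (-5)**2 - 7*(-5)) = ((-3 - 30) + 18) - (8 + 25 + 35) = (-33 + 18) - 1*68 = -15 - 68 = -83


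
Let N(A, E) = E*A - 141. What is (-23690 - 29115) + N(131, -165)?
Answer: -74561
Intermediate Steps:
N(A, E) = -141 + A*E (N(A, E) = A*E - 141 = -141 + A*E)
(-23690 - 29115) + N(131, -165) = (-23690 - 29115) + (-141 + 131*(-165)) = -52805 + (-141 - 21615) = -52805 - 21756 = -74561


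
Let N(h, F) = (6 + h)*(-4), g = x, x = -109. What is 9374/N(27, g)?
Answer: -4687/66 ≈ -71.015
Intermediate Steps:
g = -109
N(h, F) = -24 - 4*h
9374/N(27, g) = 9374/(-24 - 4*27) = 9374/(-24 - 108) = 9374/(-132) = 9374*(-1/132) = -4687/66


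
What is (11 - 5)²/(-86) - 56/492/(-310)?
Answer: -342869/819795 ≈ -0.41824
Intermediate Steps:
(11 - 5)²/(-86) - 56/492/(-310) = 6²*(-1/86) - 56*1/492*(-1/310) = 36*(-1/86) - 14/123*(-1/310) = -18/43 + 7/19065 = -342869/819795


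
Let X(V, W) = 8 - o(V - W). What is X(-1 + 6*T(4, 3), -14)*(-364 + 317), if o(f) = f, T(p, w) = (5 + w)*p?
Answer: 9259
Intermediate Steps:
T(p, w) = p*(5 + w)
X(V, W) = 8 + W - V (X(V, W) = 8 - (V - W) = 8 + (W - V) = 8 + W - V)
X(-1 + 6*T(4, 3), -14)*(-364 + 317) = (8 - 14 - (-1 + 6*(4*(5 + 3))))*(-364 + 317) = (8 - 14 - (-1 + 6*(4*8)))*(-47) = (8 - 14 - (-1 + 6*32))*(-47) = (8 - 14 - (-1 + 192))*(-47) = (8 - 14 - 1*191)*(-47) = (8 - 14 - 191)*(-47) = -197*(-47) = 9259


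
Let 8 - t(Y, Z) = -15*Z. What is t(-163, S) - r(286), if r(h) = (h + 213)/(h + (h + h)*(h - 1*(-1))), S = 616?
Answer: 1520833101/164450 ≈ 9248.0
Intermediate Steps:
t(Y, Z) = 8 + 15*Z (t(Y, Z) = 8 - (-15)*Z = 8 + 15*Z)
r(h) = (213 + h)/(h + 2*h*(1 + h)) (r(h) = (213 + h)/(h + (2*h)*(h + 1)) = (213 + h)/(h + (2*h)*(1 + h)) = (213 + h)/(h + 2*h*(1 + h)))
t(-163, S) - r(286) = (8 + 15*616) - (213 + 286)/(286*(3 + 2*286)) = (8 + 9240) - 499/(286*(3 + 572)) = 9248 - 499/(286*575) = 9248 - 1*499/164450 = 9248 - 499/164450 = 1520833101/164450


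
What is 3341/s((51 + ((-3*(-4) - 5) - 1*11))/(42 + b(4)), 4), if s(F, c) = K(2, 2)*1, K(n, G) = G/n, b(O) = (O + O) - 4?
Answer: 3341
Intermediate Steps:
b(O) = -4 + 2*O (b(O) = 2*O - 4 = -4 + 2*O)
s(F, c) = 1 (s(F, c) = (2/2)*1 = (2*(½))*1 = 1*1 = 1)
3341/s((51 + ((-3*(-4) - 5) - 1*11))/(42 + b(4)), 4) = 3341/1 = 3341*1 = 3341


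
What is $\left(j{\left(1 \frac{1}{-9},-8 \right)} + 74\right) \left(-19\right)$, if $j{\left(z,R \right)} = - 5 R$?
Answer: $-2166$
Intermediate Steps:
$\left(j{\left(1 \frac{1}{-9},-8 \right)} + 74\right) \left(-19\right) = \left(\left(-5\right) \left(-8\right) + 74\right) \left(-19\right) = \left(40 + 74\right) \left(-19\right) = 114 \left(-19\right) = -2166$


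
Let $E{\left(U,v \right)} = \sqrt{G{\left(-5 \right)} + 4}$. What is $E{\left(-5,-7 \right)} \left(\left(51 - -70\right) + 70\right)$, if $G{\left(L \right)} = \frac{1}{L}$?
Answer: $\frac{191 \sqrt{95}}{5} \approx 372.33$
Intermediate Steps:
$E{\left(U,v \right)} = \frac{\sqrt{95}}{5}$ ($E{\left(U,v \right)} = \sqrt{\frac{1}{-5} + 4} = \sqrt{- \frac{1}{5} + 4} = \sqrt{\frac{19}{5}} = \frac{\sqrt{95}}{5}$)
$E{\left(-5,-7 \right)} \left(\left(51 - -70\right) + 70\right) = \frac{\sqrt{95}}{5} \left(\left(51 - -70\right) + 70\right) = \frac{\sqrt{95}}{5} \left(\left(51 + 70\right) + 70\right) = \frac{\sqrt{95}}{5} \left(121 + 70\right) = \frac{\sqrt{95}}{5} \cdot 191 = \frac{191 \sqrt{95}}{5}$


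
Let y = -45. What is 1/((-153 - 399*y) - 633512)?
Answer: -1/615710 ≈ -1.6241e-6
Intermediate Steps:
1/((-153 - 399*y) - 633512) = 1/((-153 - 399*(-45)) - 633512) = 1/((-153 + 17955) - 633512) = 1/(17802 - 633512) = 1/(-615710) = -1/615710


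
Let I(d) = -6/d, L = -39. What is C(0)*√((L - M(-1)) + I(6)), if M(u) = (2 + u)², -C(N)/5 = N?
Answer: 0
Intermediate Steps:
C(N) = -5*N
C(0)*√((L - M(-1)) + I(6)) = (-5*0)*√((-39 - (2 - 1)²) - 6/6) = 0*√((-39 - 1*1²) - 6*⅙) = 0*√((-39 - 1*1) - 1) = 0*√((-39 - 1) - 1) = 0*√(-40 - 1) = 0*√(-41) = 0*(I*√41) = 0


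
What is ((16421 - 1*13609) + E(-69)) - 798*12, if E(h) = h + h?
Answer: -6902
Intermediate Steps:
E(h) = 2*h
((16421 - 1*13609) + E(-69)) - 798*12 = ((16421 - 1*13609) + 2*(-69)) - 798*12 = ((16421 - 13609) - 138) - 9576 = (2812 - 138) - 9576 = 2674 - 9576 = -6902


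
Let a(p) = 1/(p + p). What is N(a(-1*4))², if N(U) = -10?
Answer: 100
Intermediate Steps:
a(p) = 1/(2*p)
N(a(-1*4))² = (-10)² = 100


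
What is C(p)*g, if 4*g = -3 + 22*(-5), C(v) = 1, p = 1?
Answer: -113/4 ≈ -28.250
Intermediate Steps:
g = -113/4 (g = (-3 + 22*(-5))/4 = (-3 - 110)/4 = (¼)*(-113) = -113/4 ≈ -28.250)
C(p)*g = 1*(-113/4) = -113/4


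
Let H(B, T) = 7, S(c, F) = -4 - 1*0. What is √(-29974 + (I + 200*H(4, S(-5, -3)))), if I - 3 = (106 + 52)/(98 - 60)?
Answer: I*√10312630/19 ≈ 169.02*I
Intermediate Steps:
I = 136/19 (I = 3 + (106 + 52)/(98 - 60) = 3 + 158/38 = 3 + 158*(1/38) = 3 + 79/19 = 136/19 ≈ 7.1579)
S(c, F) = -4 (S(c, F) = -4 + 0 = -4)
√(-29974 + (I + 200*H(4, S(-5, -3)))) = √(-29974 + (136/19 + 200*7)) = √(-29974 + (136/19 + 1400)) = √(-29974 + 26736/19) = √(-542770/19) = I*√10312630/19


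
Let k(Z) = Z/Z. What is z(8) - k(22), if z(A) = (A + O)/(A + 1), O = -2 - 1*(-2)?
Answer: -⅑ ≈ -0.11111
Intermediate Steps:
O = 0 (O = -2 + 2 = 0)
z(A) = A/(1 + A) (z(A) = (A + 0)/(A + 1) = A/(1 + A))
k(Z) = 1
z(8) - k(22) = 8/(1 + 8) - 1*1 = 8/9 - 1 = -⅑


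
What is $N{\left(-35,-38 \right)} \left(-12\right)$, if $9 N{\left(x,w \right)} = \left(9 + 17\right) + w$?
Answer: $16$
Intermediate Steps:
$N{\left(x,w \right)} = \frac{26}{9} + \frac{w}{9}$ ($N{\left(x,w \right)} = \frac{\left(9 + 17\right) + w}{9} = \frac{26 + w}{9} = \frac{26}{9} + \frac{w}{9}$)
$N{\left(-35,-38 \right)} \left(-12\right) = \left(\frac{26}{9} + \frac{1}{9} \left(-38\right)\right) \left(-12\right) = \left(\frac{26}{9} - \frac{38}{9}\right) \left(-12\right) = \left(- \frac{4}{3}\right) \left(-12\right) = 16$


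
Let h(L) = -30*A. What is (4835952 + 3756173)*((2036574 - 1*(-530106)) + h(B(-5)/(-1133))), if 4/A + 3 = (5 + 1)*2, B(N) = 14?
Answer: 66159362500000/3 ≈ 2.2053e+13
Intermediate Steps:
A = 4/9 (A = 4/(-3 + (5 + 1)*2) = 4/(-3 + 6*2) = 4/(-3 + 12) = 4/9 ≈ 0.44444)
h(L) = -40/3 (h(L) = -30*4/9 = -40/3)
(4835952 + 3756173)*((2036574 - 1*(-530106)) + h(B(-5)/(-1133))) = (4835952 + 3756173)*((2036574 - 1*(-530106)) - 40/3) = 8592125*((2036574 + 530106) - 40/3) = 8592125*(2566680 - 40/3) = 8592125*(7700000/3) = 66159362500000/3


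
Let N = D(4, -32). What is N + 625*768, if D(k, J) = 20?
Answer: 480020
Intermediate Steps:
N = 20
N + 625*768 = 20 + 625*768 = 20 + 480000 = 480020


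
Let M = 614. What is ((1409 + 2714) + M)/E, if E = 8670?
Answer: 1579/2890 ≈ 0.54637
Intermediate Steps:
((1409 + 2714) + M)/E = ((1409 + 2714) + 614)/8670 = (4123 + 614)*(1/8670) = 4737*(1/8670) = 1579/2890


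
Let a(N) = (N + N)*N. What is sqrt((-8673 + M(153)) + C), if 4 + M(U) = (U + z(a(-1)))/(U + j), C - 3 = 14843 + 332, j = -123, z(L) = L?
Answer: sqrt(234222)/6 ≈ 80.661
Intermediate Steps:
a(N) = 2*N**2 (a(N) = (2*N)*N = 2*N**2)
C = 15178 (C = 3 + (14843 + 332) = 3 + 15175 = 15178)
M(U) = -4 + (2 + U)/(-123 + U) (M(U) = -4 + (U + 2*(-1)**2)/(U - 123) = -4 + (U + 2*1)/(-123 + U) = -4 + (U + 2)/(-123 + U) = -4 + (2 + U)/(-123 + U))
sqrt((-8673 + M(153)) + C) = sqrt((-8673 + (494 - 3*153)/(-123 + 153)) + 15178) = sqrt((-8673 + (494 - 459)/30) + 15178) = sqrt((-8673 + (1/30)*35) + 15178) = sqrt((-8673 + 7/6) + 15178) = sqrt(-52031/6 + 15178) = sqrt(39037/6) = sqrt(234222)/6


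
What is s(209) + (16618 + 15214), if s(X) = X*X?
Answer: 75513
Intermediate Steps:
s(X) = X²
s(209) + (16618 + 15214) = 209² + (16618 + 15214) = 43681 + 31832 = 75513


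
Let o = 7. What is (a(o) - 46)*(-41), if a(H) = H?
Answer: 1599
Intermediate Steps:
(a(o) - 46)*(-41) = (7 - 46)*(-41) = -39*(-41) = 1599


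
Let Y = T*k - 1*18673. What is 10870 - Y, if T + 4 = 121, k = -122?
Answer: 43817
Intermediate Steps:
T = 117 (T = -4 + 121 = 117)
Y = -32947 (Y = 117*(-122) - 1*18673 = -14274 - 18673 = -32947)
10870 - Y = 10870 - 1*(-32947) = 10870 + 32947 = 43817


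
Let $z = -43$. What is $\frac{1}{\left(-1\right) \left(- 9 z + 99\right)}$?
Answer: $- \frac{1}{486} \approx -0.0020576$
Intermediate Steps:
$\frac{1}{\left(-1\right) \left(- 9 z + 99\right)} = \frac{1}{\left(-1\right) \left(\left(-9\right) \left(-43\right) + 99\right)} = \frac{1}{\left(-1\right) \left(387 + 99\right)} = \frac{1}{\left(-1\right) 486} = \frac{1}{-486} = - \frac{1}{486}$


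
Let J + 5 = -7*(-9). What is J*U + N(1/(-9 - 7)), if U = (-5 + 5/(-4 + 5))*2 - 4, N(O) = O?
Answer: -3713/16 ≈ -232.06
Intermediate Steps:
J = 58 (J = -5 - 7*(-9) = -5 + 63 = 58)
U = -4 (U = (-5 + 5/1)*2 - 4 = (-5 + 1*5)*2 - 4 = (-5 + 5)*2 - 4 = 0*2 - 4 = 0 - 4 = -4)
J*U + N(1/(-9 - 7)) = 58*(-4) + 1/(-9 - 7) = -232 + 1/(-16) = -232 - 1/16 = -3713/16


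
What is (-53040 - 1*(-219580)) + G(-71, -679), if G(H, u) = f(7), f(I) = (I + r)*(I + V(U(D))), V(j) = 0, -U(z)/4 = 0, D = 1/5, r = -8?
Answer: 166533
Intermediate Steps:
D = 1/5 (D = 1*(1/5) = 1/5 ≈ 0.20000)
U(z) = 0 (U(z) = -4*0 = 0)
f(I) = I*(-8 + I) (f(I) = (I - 8)*(I + 0) = (-8 + I)*I = I*(-8 + I))
G(H, u) = -7 (G(H, u) = 7*(-8 + 7) = 7*(-1) = -7)
(-53040 - 1*(-219580)) + G(-71, -679) = (-53040 - 1*(-219580)) - 7 = (-53040 + 219580) - 7 = 166540 - 7 = 166533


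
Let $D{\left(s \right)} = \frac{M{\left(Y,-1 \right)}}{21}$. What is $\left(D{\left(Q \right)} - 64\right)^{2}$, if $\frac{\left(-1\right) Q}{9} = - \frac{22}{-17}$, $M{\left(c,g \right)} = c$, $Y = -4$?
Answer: $\frac{1817104}{441} \approx 4120.4$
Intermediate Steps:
$Q = - \frac{198}{17}$ ($Q = - 9 \left(- \frac{22}{-17}\right) = - 9 \left(\left(-22\right) \left(- \frac{1}{17}\right)\right) = \left(-9\right) \frac{22}{17} = - \frac{198}{17} \approx -11.647$)
$D{\left(s \right)} = - \frac{4}{21}$
$\left(D{\left(Q \right)} - 64\right)^{2} = \left(- \frac{4}{21} - 64\right)^{2} = \left(- \frac{1348}{21}\right)^{2} = \frac{1817104}{441}$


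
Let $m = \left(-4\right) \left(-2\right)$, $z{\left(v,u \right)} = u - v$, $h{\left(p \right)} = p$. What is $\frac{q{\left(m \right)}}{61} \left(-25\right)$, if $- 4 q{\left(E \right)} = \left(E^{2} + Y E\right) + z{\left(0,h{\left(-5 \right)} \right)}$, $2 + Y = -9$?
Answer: $- \frac{725}{244} \approx -2.9713$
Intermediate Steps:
$Y = -11$ ($Y = -2 - 9 = -11$)
$m = 8$
$q{\left(E \right)} = \frac{5}{4} - \frac{E^{2}}{4} + \frac{11 E}{4}$ ($q{\left(E \right)} = - \frac{\left(E^{2} - 11 E\right) - 5}{4} = - \frac{-5 + E^{2} - 11 E}{4} = \frac{5}{4} - \frac{E^{2}}{4} + \frac{11 E}{4}$)
$\frac{q{\left(m \right)}}{61} \left(-25\right) = \frac{\frac{5}{4} - \frac{8^{2}}{4} + \frac{11}{4} \cdot 8}{61} \left(-25\right) = \frac{\frac{5}{4} - 16 + 22}{61} \left(-25\right) = \frac{1}{61} \cdot \frac{29}{4} \left(-25\right) = \frac{29}{244} \left(-25\right) = - \frac{725}{244}$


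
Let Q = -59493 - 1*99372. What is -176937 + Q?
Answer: -335802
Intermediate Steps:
Q = -158865 (Q = -59493 - 99372 = -158865)
-176937 + Q = -176937 - 158865 = -335802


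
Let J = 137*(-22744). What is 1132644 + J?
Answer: -1983284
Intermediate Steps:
J = -3115928
1132644 + J = 1132644 - 3115928 = -1983284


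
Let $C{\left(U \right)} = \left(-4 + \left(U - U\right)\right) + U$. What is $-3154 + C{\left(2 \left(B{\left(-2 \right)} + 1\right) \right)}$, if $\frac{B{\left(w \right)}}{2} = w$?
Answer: $-3164$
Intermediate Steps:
$B{\left(w \right)} = 2 w$
$C{\left(U \right)} = -4 + U$ ($C{\left(U \right)} = \left(-4 + 0\right) + U = -4 + U$)
$-3154 + C{\left(2 \left(B{\left(-2 \right)} + 1\right) \right)} = -3154 + \left(-4 + 2 \left(2 \left(-2\right) + 1\right)\right) = -3154 + \left(-4 + 2 \left(-4 + 1\right)\right) = -3154 + \left(-4 + 2 \left(-3\right)\right) = -3154 - 10 = -3164$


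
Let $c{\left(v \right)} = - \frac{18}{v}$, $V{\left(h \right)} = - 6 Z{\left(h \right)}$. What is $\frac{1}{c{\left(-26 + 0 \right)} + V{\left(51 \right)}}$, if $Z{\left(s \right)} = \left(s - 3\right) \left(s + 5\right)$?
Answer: $- \frac{13}{209655} \approx -6.2007 \cdot 10^{-5}$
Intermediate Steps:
$Z{\left(s \right)} = \left(-3 + s\right) \left(5 + s\right)$
$V{\left(h \right)} = 90 - 12 h - 6 h^{2}$ ($V{\left(h \right)} = - 6 \left(-15 + h^{2} + 2 h\right) = 90 - 12 h - 6 h^{2}$)
$\frac{1}{c{\left(-26 + 0 \right)} + V{\left(51 \right)}} = \frac{1}{- \frac{18}{-26 + 0} - \left(522 + 15606\right)} = \frac{1}{- \frac{18}{-26} - 16128} = \frac{1}{\left(-18\right) \left(- \frac{1}{26}\right) - 16128} = \frac{1}{\frac{9}{13} - 16128} = \frac{1}{- \frac{209655}{13}} = - \frac{13}{209655}$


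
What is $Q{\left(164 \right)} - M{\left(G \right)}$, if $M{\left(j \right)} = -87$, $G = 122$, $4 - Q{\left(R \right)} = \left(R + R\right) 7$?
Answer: $-2205$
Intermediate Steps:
$Q{\left(R \right)} = 4 - 14 R$ ($Q{\left(R \right)} = 4 - \left(R + R\right) 7 = 4 - 2 R 7 = 4 - 14 R$)
$Q{\left(164 \right)} - M{\left(G \right)} = \left(4 - 2296\right) - -87 = \left(4 - 2296\right) + 87 = -2292 + 87 = -2205$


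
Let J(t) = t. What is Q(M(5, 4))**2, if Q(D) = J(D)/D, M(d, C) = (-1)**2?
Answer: 1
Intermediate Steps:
M(d, C) = 1
Q(D) = 1 (Q(D) = D/D = 1)
Q(M(5, 4))**2 = 1**2 = 1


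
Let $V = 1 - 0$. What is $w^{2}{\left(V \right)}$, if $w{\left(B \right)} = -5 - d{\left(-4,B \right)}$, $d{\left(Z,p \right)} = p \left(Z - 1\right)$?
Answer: $0$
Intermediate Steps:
$d{\left(Z,p \right)} = p \left(-1 + Z\right)$
$V = 1$ ($V = 1 + 0 = 1$)
$w{\left(B \right)} = -5 + 5 B$ ($w{\left(B \right)} = -5 - B \left(-1 - 4\right) = -5 - B \left(-5\right) = -5 - - 5 B = -5 + 5 B$)
$w^{2}{\left(V \right)} = \left(-5 + 5 \cdot 1\right)^{2} = \left(-5 + 5\right)^{2} = 0^{2} = 0$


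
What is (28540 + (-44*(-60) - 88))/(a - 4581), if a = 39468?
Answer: 10364/11629 ≈ 0.89122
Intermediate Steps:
(28540 + (-44*(-60) - 88))/(a - 4581) = (28540 + (-44*(-60) - 88))/(39468 - 4581) = (28540 + (2640 - 88))/34887 = (28540 + 2552)*(1/34887) = 31092*(1/34887) = 10364/11629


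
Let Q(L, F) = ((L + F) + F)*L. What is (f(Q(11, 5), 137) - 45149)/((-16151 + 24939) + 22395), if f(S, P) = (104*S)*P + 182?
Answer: 3246321/31183 ≈ 104.11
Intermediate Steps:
Q(L, F) = L*(L + 2*F) (Q(L, F) = ((F + L) + F)*L = (L + 2*F)*L = L*(L + 2*F))
f(S, P) = 182 + 104*P*S (f(S, P) = 104*P*S + 182 = 182 + 104*P*S)
(f(Q(11, 5), 137) - 45149)/((-16151 + 24939) + 22395) = ((182 + 104*137*(11*(11 + 2*5))) - 45149)/((-16151 + 24939) + 22395) = ((182 + 104*137*(11*(11 + 10))) - 45149)/(8788 + 22395) = ((182 + 104*137*(11*21)) - 45149)/31183 = ((182 + 104*137*231) - 45149)*(1/31183) = ((182 + 3291288) - 45149)*(1/31183) = (3291470 - 45149)*(1/31183) = 3246321*(1/31183) = 3246321/31183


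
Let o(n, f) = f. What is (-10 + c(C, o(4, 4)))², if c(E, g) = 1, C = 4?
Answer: 81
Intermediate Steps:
(-10 + c(C, o(4, 4)))² = (-10 + 1)² = (-9)² = 81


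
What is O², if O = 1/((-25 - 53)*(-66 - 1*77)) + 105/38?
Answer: 85733011204/11228157369 ≈ 7.6355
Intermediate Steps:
O = 292802/105963 (O = 1/((-78)*(-66 - 77)) + 105*(1/38) = -1/78/(-143) + 105/38 = -1/78*(-1/143) + 105/38 = 1/11154 + 105/38 = 292802/105963 ≈ 2.7632)
O² = (292802/105963)² = 85733011204/11228157369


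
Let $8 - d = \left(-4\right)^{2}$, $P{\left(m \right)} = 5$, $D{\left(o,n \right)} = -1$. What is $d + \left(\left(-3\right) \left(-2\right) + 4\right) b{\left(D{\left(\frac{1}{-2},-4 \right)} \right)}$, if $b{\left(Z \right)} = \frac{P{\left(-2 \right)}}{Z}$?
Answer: $-58$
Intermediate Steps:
$d = -8$ ($d = 8 - \left(-4\right)^{2} = 8 - 16 = -8$)
$b{\left(Z \right)} = \frac{5}{Z}$
$d + \left(\left(-3\right) \left(-2\right) + 4\right) b{\left(D{\left(\frac{1}{-2},-4 \right)} \right)} = -8 + \left(\left(-3\right) \left(-2\right) + 4\right) \frac{5}{-1} = -8 + \left(6 + 4\right) 5 \left(-1\right) = -8 + 10 \left(-5\right) = -8 - 50 = -58$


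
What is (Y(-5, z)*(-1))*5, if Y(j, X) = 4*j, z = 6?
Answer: 100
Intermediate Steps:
(Y(-5, z)*(-1))*5 = ((4*(-5))*(-1))*5 = -20*(-1)*5 = 20*5 = 100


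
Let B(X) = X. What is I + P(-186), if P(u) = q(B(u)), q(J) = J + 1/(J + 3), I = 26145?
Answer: 4750496/183 ≈ 25959.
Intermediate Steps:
q(J) = J + 1/(3 + J)
P(u) = (1 + u² + 3*u)/(3 + u)
I + P(-186) = 26145 + (1 + (-186)² + 3*(-186))/(3 - 186) = 26145 + (1 + 34596 - 558)/(-183) = 26145 - 1/183*34039 = 26145 - 34039/183 = 4750496/183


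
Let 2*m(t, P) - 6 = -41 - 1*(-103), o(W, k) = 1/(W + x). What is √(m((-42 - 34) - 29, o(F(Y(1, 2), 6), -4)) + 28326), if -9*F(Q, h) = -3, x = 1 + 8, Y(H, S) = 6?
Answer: 2*√7090 ≈ 168.40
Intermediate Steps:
x = 9
F(Q, h) = ⅓ (F(Q, h) = -⅑*(-3) = ⅓)
o(W, k) = 1/(9 + W) (o(W, k) = 1/(W + 9) = 1/(9 + W))
m(t, P) = 34 (m(t, P) = 3 + (-41 - 1*(-103))/2 = 3 + (-41 + 103)/2 = 3 + (½)*62 = 3 + 31 = 34)
√(m((-42 - 34) - 29, o(F(Y(1, 2), 6), -4)) + 28326) = √(34 + 28326) = √28360 = 2*√7090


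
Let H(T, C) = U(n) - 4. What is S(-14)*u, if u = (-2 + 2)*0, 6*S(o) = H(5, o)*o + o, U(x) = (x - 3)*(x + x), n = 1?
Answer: 0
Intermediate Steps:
U(x) = 2*x*(-3 + x) (U(x) = (-3 + x)*(2*x) = 2*x*(-3 + x))
H(T, C) = -8 (H(T, C) = 2*1*(-3 + 1) - 4 = 2*1*(-2) - 4 = -4 - 4 = -8)
S(o) = -7*o/6 (S(o) = (-8*o + o)/6 = (-7*o)/6 = -7*o/6)
u = 0 (u = 0*0 = 0)
S(-14)*u = -7/6*(-14)*0 = (49/3)*0 = 0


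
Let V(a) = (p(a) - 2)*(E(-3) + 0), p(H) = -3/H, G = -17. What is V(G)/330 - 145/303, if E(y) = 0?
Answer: -145/303 ≈ -0.47855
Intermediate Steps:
V(a) = 0 (V(a) = (-3/a - 2)*(0 + 0) = (-2 - 3/a)*0 = 0)
V(G)/330 - 145/303 = 0/330 - 145/303 = 0*(1/330) - 145*1/303 = 0 - 145/303 = -145/303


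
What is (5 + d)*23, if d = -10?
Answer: -115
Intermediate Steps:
(5 + d)*23 = (5 - 10)*23 = -5*23 = -115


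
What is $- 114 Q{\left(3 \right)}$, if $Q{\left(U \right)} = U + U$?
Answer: $-684$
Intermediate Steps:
$Q{\left(U \right)} = 2 U$
$- 114 Q{\left(3 \right)} = - 114 \cdot 2 \cdot 3 = \left(-114\right) 6 = -684$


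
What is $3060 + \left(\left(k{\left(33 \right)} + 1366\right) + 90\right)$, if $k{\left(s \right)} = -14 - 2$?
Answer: $4500$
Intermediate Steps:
$k{\left(s \right)} = -16$ ($k{\left(s \right)} = -14 - 2 = -16$)
$3060 + \left(\left(k{\left(33 \right)} + 1366\right) + 90\right) = 3060 + \left(\left(-16 + 1366\right) + 90\right) = 3060 + \left(1350 + 90\right) = 3060 + 1440 = 4500$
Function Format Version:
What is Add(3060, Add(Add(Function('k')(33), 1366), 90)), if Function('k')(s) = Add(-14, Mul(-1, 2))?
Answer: 4500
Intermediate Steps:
Function('k')(s) = -16 (Function('k')(s) = Add(-14, -2) = -16)
Add(3060, Add(Add(Function('k')(33), 1366), 90)) = Add(3060, Add(Add(-16, 1366), 90)) = Add(3060, Add(1350, 90)) = Add(3060, 1440) = 4500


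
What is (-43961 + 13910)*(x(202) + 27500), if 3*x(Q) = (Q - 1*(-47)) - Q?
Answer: -826873299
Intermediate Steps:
x(Q) = 47/3 (x(Q) = ((Q - 1*(-47)) - Q)/3 = ((Q + 47) - Q)/3 = ((47 + Q) - Q)/3 = (⅓)*47 = 47/3)
(-43961 + 13910)*(x(202) + 27500) = (-43961 + 13910)*(47/3 + 27500) = -30051*82547/3 = -826873299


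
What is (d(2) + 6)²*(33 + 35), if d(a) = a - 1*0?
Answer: 4352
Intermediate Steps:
d(a) = a (d(a) = a + 0 = a)
(d(2) + 6)²*(33 + 35) = (2 + 6)²*(33 + 35) = 8²*68 = 64*68 = 4352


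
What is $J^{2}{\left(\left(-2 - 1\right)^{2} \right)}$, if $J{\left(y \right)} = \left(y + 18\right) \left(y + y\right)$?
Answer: $236196$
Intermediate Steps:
$J{\left(y \right)} = 2 y \left(18 + y\right)$ ($J{\left(y \right)} = \left(18 + y\right) 2 y = 2 y \left(18 + y\right)$)
$J^{2}{\left(\left(-2 - 1\right)^{2} \right)} = \left(2 \left(-2 - 1\right)^{2} \left(18 + \left(-2 - 1\right)^{2}\right)\right)^{2} = \left(2 \left(-3\right)^{2} \left(18 + \left(-3\right)^{2}\right)\right)^{2} = \left(2 \cdot 9 \left(18 + 9\right)\right)^{2} = \left(2 \cdot 9 \cdot 27\right)^{2} = 486^{2} = 236196$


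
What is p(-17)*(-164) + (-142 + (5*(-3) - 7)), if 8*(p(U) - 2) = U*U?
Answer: -12833/2 ≈ -6416.5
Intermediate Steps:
p(U) = 2 + U**2/8 (p(U) = 2 + (U*U)/8 = 2 + U**2/8)
p(-17)*(-164) + (-142 + (5*(-3) - 7)) = (2 + (1/8)*(-17)**2)*(-164) + (-142 + (5*(-3) - 7)) = (2 + (1/8)*289)*(-164) + (-142 + (-15 - 7)) = (2 + 289/8)*(-164) + (-142 - 22) = (305/8)*(-164) - 164 = -12505/2 - 164 = -12833/2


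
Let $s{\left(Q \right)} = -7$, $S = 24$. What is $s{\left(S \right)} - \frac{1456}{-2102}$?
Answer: $- \frac{6629}{1051} \approx -6.3073$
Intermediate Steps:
$s{\left(S \right)} - \frac{1456}{-2102} = -7 - \frac{1456}{-2102} = -7 - - \frac{728}{1051} = -7 + \frac{728}{1051} = - \frac{6629}{1051}$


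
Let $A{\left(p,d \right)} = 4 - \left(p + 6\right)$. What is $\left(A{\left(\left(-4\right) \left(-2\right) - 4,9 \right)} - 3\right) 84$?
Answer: $-756$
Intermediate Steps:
$A{\left(p,d \right)} = -2 - p$ ($A{\left(p,d \right)} = 4 - \left(6 + p\right) = -2 - p$)
$\left(A{\left(\left(-4\right) \left(-2\right) - 4,9 \right)} - 3\right) 84 = \left(\left(-2 - \left(\left(-4\right) \left(-2\right) - 4\right)\right) - 3\right) 84 = \left(\left(-2 - \left(8 - 4\right)\right) - 3\right) 84 = \left(\left(-2 - 4\right) - 3\right) 84 = \left(-6 - 3\right) 84 = \left(-9\right) 84 = -756$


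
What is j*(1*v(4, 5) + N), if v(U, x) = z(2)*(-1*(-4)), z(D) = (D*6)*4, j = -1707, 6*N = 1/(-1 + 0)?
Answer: -654919/2 ≈ -3.2746e+5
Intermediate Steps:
N = -⅙ (N = 1/(6*(-1 + 0)) = (⅙)/(-1) = (⅙)*(-1) = -⅙ ≈ -0.16667)
z(D) = 24*D (z(D) = (6*D)*4 = 24*D)
v(U, x) = 192 (v(U, x) = (24*2)*(-1*(-4)) = 48*4 = 192)
j*(1*v(4, 5) + N) = -1707*(1*192 - ⅙) = -1707*(192 - ⅙) = -1707*1151/6 = -654919/2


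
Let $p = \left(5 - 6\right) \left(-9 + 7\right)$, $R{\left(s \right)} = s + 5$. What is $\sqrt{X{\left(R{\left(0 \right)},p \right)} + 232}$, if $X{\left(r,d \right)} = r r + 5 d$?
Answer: $\sqrt{267} \approx 16.34$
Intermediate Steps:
$R{\left(s \right)} = 5 + s$
$p = 2$ ($p = \left(-1\right) \left(-2\right) = 2$)
$X{\left(r,d \right)} = r^{2} + 5 d$
$\sqrt{X{\left(R{\left(0 \right)},p \right)} + 232} = \sqrt{\left(\left(5 + 0\right)^{2} + 5 \cdot 2\right) + 232} = \sqrt{\left(5^{2} + 10\right) + 232} = \sqrt{\left(25 + 10\right) + 232} = \sqrt{35 + 232} = \sqrt{267}$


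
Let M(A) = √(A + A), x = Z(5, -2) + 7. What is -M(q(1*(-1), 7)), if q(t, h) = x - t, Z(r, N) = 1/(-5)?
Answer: -√390/5 ≈ -3.9497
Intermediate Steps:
Z(r, N) = -⅕
x = 34/5 (x = -⅕ + 7 = 34/5 ≈ 6.8000)
q(t, h) = 34/5 - t
M(A) = √2*√A (M(A) = √(2*A) = √2*√A)
-M(q(1*(-1), 7)) = -√2*√(34/5 - (-1)) = -√2*√(34/5 - 1*(-1)) = -√2*√(34/5 + 1) = -√2*√(39/5) = -√2*√195/5 = -√390/5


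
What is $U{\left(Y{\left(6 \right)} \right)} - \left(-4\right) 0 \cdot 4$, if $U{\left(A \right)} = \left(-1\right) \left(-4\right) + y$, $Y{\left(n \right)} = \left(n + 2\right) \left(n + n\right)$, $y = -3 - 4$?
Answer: $-3$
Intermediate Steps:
$y = -7$ ($y = -3 - 4 = -7$)
$Y{\left(n \right)} = 2 n \left(2 + n\right)$ ($Y{\left(n \right)} = \left(2 + n\right) 2 n = 2 n \left(2 + n\right)$)
$U{\left(A \right)} = -3$ ($U{\left(A \right)} = \left(-1\right) \left(-4\right) - 7 = 4 - 7 = -3$)
$U{\left(Y{\left(6 \right)} \right)} - \left(-4\right) 0 \cdot 4 = -3 - \left(-4\right) 0 \cdot 4 = -3 - 0 \cdot 4 = -3 - 0 = -3 + 0 = -3$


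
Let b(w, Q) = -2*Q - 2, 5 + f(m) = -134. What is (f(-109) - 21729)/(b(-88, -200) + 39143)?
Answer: -21868/39541 ≈ -0.55305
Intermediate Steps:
f(m) = -139 (f(m) = -5 - 134 = -139)
b(w, Q) = -2 - 2*Q
(f(-109) - 21729)/(b(-88, -200) + 39143) = (-139 - 21729)/((-2 - 2*(-200)) + 39143) = -21868/((-2 + 400) + 39143) = -21868/(398 + 39143) = -21868/39541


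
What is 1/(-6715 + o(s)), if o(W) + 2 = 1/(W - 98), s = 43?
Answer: -55/369436 ≈ -0.00014888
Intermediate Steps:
o(W) = -2 + 1/(-98 + W) (o(W) = -2 + 1/(W - 98) = -2 + 1/(-98 + W))
1/(-6715 + o(s)) = 1/(-6715 + (197 - 2*43)/(-98 + 43)) = 1/(-6715 + (197 - 86)/(-55)) = 1/(-6715 - 1/55*111) = 1/(-6715 - 111/55) = 1/(-369436/55) = -55/369436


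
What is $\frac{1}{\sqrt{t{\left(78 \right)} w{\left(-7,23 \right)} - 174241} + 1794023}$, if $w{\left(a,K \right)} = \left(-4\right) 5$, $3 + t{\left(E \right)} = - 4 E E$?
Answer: $\frac{1794023}{3218518211990} - \frac{\sqrt{312539}}{3218518211990} \approx 5.5723 \cdot 10^{-7}$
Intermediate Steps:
$t{\left(E \right)} = -3 - 4 E^{2}$ ($t{\left(E \right)} = -3 + - 4 E E = -3 - 4 E^{2}$)
$w{\left(a,K \right)} = -20$
$\frac{1}{\sqrt{t{\left(78 \right)} w{\left(-7,23 \right)} - 174241} + 1794023} = \frac{1}{\sqrt{\left(-3 - 4 \cdot 78^{2}\right) \left(-20\right) - 174241} + 1794023} = \frac{1}{\sqrt{\left(-3 - 24336\right) \left(-20\right) - 174241} + 1794023} = \frac{1}{\sqrt{\left(-24339\right) \left(-20\right) - 174241} + 1794023} = \frac{1}{\sqrt{486780 - 174241} + 1794023} = \frac{1}{\sqrt{312539} + 1794023} = \frac{1}{1794023 + \sqrt{312539}}$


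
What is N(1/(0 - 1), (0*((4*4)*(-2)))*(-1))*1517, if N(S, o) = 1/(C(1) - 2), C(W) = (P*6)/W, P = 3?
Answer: 1517/16 ≈ 94.813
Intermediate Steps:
C(W) = 18/W (C(W) = (3*6)/W = 18/W)
N(S, o) = 1/16 (N(S, o) = 1/(18/1 - 2) = 1/(18*1 - 2) = 1/(18 - 2) = 1/16)
N(1/(0 - 1), (0*((4*4)*(-2)))*(-1))*1517 = (1/16)*1517 = 1517/16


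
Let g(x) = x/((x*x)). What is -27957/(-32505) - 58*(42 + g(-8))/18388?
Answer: 580169063/796935920 ≈ 0.72800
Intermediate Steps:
g(x) = 1/x (g(x) = x/(x**2) = x/x**2 = 1/x)
-27957/(-32505) - 58*(42 + g(-8))/18388 = -27957/(-32505) - 58*(42 + 1/(-8))/18388 = -27957*(-1/32505) - 58*(42 - 1/8)*(1/18388) = 9319/10835 - 58*335/8*(1/18388) = 9319/10835 - 9715/4*1/18388 = 9319/10835 - 9715/73552 = 580169063/796935920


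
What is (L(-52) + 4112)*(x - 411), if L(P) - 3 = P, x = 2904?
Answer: 10129059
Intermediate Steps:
L(P) = 3 + P
(L(-52) + 4112)*(x - 411) = ((3 - 52) + 4112)*(2904 - 411) = (-49 + 4112)*2493 = 4063*2493 = 10129059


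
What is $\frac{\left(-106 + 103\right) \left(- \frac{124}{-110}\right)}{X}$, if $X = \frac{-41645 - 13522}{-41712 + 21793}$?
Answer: $- \frac{1234978}{1011395} \approx -1.2211$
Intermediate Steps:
$X = \frac{55167}{19919}$ ($X = - \frac{55167}{-19919} = \left(-55167\right) \left(- \frac{1}{19919}\right) = \frac{55167}{19919} \approx 2.7696$)
$\frac{\left(-106 + 103\right) \left(- \frac{124}{-110}\right)}{X} = \frac{\left(-106 + 103\right) \left(- \frac{124}{-110}\right)}{\frac{55167}{19919}} = - 3 \left(\left(-124\right) \left(- \frac{1}{110}\right)\right) \frac{19919}{55167} = \left(-3\right) \frac{62}{55} \cdot \frac{19919}{55167} = \left(- \frac{186}{55}\right) \frac{19919}{55167} = - \frac{1234978}{1011395}$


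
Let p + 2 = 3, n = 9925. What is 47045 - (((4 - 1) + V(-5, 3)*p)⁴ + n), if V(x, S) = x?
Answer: 37104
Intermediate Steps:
p = 1 (p = -2 + 3 = 1)
47045 - (((4 - 1) + V(-5, 3)*p)⁴ + n) = 47045 - (((4 - 1) - 5*1)⁴ + 9925) = 47045 - ((3 - 5)⁴ + 9925) = 47045 - ((-2)⁴ + 9925) = 47045 - (16 + 9925) = 47045 - 1*9941 = 47045 - 9941 = 37104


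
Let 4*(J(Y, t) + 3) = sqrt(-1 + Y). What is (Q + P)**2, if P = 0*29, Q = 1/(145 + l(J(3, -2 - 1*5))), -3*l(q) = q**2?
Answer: 6686171712/134730829384321 - 47098368*sqrt(2)/134730829384321 ≈ 4.9132e-5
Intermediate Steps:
J(Y, t) = -3 + sqrt(-1 + Y)/4
l(q) = -q**2/3
Q = 1/(145 - (-3 + sqrt(2)/4)**2/3) (Q = 1/(145 - (-3 + sqrt(-1 + 3)/4)**2/3) = 1/(145 - (-3 + sqrt(2)/4)**2/3) ≈ 0.0070094)
P = 0
(Q + P)**2 = ((81768/11607361 - 288*sqrt(2)/11607361) + 0)**2 = (81768/11607361 - 288*sqrt(2)/11607361)**2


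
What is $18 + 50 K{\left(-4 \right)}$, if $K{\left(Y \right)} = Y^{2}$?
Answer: $818$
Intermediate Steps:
$18 + 50 K{\left(-4 \right)} = 18 + 50 \left(-4\right)^{2} = 18 + 50 \cdot 16 = 18 + 800 = 818$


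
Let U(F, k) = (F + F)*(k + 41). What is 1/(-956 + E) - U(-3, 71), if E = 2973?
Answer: 1355425/2017 ≈ 672.00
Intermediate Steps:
U(F, k) = 2*F*(41 + k) (U(F, k) = (2*F)*(41 + k) = 2*F*(41 + k))
1/(-956 + E) - U(-3, 71) = 1/(-956 + 2973) - 2*(-3)*(41 + 71) = 1/2017 - 2*(-3)*112 = 1/2017 - 1*(-672) = 1/2017 + 672 = 1355425/2017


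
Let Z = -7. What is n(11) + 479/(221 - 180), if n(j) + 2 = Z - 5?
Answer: -95/41 ≈ -2.3171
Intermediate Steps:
n(j) = -14 (n(j) = -2 + (-7 - 5) = -2 - 12 = -14)
n(11) + 479/(221 - 180) = -14 + 479/(221 - 180) = -14 + 479/41 = -95/41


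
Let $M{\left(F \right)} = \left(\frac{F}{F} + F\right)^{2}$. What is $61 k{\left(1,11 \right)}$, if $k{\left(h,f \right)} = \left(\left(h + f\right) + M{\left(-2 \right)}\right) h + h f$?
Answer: $1464$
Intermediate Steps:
$M{\left(F \right)} = \left(1 + F\right)^{2}$
$k{\left(h,f \right)} = f h + h \left(1 + f + h\right)$ ($k{\left(h,f \right)} = \left(\left(h + f\right) + \left(1 - 2\right)^{2}\right) h + h f = \left(\left(f + h\right) + \left(-1\right)^{2}\right) h + f h = \left(\left(f + h\right) + 1\right) h + f h = \left(1 + f + h\right) h + f h = h \left(1 + f + h\right) + f h = f h + h \left(1 + f + h\right)$)
$61 k{\left(1,11 \right)} = 61 \cdot 1 \left(1 + 1 + 2 \cdot 11\right) = 61 \cdot 1 \left(1 + 1 + 22\right) = 61 \cdot 1 \cdot 24 = 61 \cdot 24 = 1464$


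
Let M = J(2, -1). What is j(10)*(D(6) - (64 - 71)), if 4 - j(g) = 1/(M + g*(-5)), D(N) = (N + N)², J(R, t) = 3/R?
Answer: 58890/97 ≈ 607.11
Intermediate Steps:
D(N) = 4*N² (D(N) = (2*N)² = 4*N²)
M = 3/2 ≈ 1.5000
j(g) = 4 - 1/(3/2 - 5*g) (j(g) = 4 - 1/(3/2 + g*(-5)) = 4 - 1/(3/2 - 5*g))
j(10)*(D(6) - (64 - 71)) = (10*(-1 + 4*10)/(-3 + 10*10))*(4*6² - (64 - 71)) = (10*(-1 + 40)/(-3 + 100))*(4*36 - 1*(-7)) = (10*39/97)*(144 + 7) = (10*(1/97)*39)*151 = (390/97)*151 = 58890/97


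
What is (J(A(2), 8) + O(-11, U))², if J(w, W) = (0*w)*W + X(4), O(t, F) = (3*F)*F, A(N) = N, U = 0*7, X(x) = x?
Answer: 16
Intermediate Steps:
U = 0
O(t, F) = 3*F²
J(w, W) = 4 (J(w, W) = (0*w)*W + 4 = 0*W + 4 = 0 + 4 = 4)
(J(A(2), 8) + O(-11, U))² = (4 + 3*0²)² = (4 + 3*0)² = (4 + 0)² = 4² = 16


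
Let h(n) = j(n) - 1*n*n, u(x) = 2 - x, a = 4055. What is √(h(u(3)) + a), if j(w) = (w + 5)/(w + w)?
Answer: 2*√1013 ≈ 63.655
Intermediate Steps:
j(w) = (5 + w)/(2*w) (j(w) = (5 + w)/((2*w)) = (5 + w)*(1/(2*w)) = (5 + w)/(2*w))
h(n) = -n² + (5 + n)/(2*n) (h(n) = (5 + n)/(2*n) - 1*n*n = (5 + n)/(2*n) - n*n = (5 + n)/(2*n) - n² = -n² + (5 + n)/(2*n))
√(h(u(3)) + a) = √((5 + (2 - 1*3) - 2*(2 - 1*3)³)/(2*(2 - 1*3)) + 4055) = √((5 + (2 - 3) - 2*(2 - 3)³)/(2*(2 - 3)) + 4055) = √((½)*(5 - 1 - 2*(-1)³)/(-1) + 4055) = √((½)*(-1)*(5 - 1 - 2*(-1)) + 4055) = √((½)*(-1)*(5 - 1 + 2) + 4055) = √((½)*(-1)*6 + 4055) = √(-3 + 4055) = √4052 = 2*√1013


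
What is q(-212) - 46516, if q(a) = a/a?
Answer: -46515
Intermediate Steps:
q(a) = 1
q(-212) - 46516 = 1 - 46516 = -46515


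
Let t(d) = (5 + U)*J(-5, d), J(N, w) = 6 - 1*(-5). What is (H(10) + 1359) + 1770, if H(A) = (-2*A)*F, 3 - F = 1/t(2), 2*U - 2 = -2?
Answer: 33763/11 ≈ 3069.4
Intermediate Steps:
U = 0 (U = 1 + (½)*(-2) = 1 - 1 = 0)
J(N, w) = 11 (J(N, w) = 6 + 5 = 11)
t(d) = 55 (t(d) = (5 + 0)*11 = 5*11 = 55)
F = 164/55 (F = 3 - 1/55 = 164/55 ≈ 2.9818)
H(A) = -328*A/55 (H(A) = -2*A*(164/55) = -328*A/55)
(H(10) + 1359) + 1770 = (-328/55*10 + 1359) + 1770 = (-656/11 + 1359) + 1770 = 14293/11 + 1770 = 33763/11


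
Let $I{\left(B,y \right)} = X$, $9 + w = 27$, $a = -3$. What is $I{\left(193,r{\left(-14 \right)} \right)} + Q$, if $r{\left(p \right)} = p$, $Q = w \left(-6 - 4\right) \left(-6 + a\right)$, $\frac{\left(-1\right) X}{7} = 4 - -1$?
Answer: $1585$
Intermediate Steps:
$w = 18$ ($w = -9 + 27 = 18$)
$X = -35$ ($X = - 7 \left(4 - -1\right) = - 7 \left(4 + 1\right) = \left(-7\right) 5 = -35$)
$Q = 1620$ ($Q = 18 \left(-6 - 4\right) \left(-6 - 3\right) = 18 \left(\left(-10\right) \left(-9\right)\right) = 18 \cdot 90 = 1620$)
$I{\left(B,y \right)} = -35$
$I{\left(193,r{\left(-14 \right)} \right)} + Q = -35 + 1620 = 1585$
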